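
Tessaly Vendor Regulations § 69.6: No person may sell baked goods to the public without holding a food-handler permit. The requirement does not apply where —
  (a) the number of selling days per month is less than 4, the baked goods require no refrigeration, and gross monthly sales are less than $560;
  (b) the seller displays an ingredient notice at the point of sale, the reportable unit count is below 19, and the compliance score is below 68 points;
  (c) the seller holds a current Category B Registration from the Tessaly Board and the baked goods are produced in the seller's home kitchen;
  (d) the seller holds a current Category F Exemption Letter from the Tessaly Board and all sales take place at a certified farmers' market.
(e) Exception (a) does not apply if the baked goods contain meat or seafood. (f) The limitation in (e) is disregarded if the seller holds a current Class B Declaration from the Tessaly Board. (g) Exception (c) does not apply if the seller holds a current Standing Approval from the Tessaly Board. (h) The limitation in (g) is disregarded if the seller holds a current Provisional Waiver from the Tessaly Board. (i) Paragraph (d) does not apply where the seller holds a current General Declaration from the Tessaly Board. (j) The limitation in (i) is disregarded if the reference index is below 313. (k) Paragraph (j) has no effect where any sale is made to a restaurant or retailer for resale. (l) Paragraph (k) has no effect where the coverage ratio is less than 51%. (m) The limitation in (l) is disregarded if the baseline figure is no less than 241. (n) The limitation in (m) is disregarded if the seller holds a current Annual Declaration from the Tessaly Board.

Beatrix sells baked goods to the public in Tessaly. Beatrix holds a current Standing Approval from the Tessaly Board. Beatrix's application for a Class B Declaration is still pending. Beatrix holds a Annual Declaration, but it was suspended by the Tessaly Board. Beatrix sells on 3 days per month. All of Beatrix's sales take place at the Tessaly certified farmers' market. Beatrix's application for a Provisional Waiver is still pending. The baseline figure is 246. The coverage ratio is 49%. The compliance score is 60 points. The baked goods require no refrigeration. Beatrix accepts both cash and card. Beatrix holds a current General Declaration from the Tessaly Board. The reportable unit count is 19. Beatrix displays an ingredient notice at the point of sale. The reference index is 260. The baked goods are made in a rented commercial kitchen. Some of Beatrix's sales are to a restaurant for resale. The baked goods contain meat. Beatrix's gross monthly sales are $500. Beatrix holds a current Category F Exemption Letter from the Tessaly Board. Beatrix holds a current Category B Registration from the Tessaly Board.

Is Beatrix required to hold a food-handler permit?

Yes — Beatrix must hold a food-handler permit.

Exception (a)'s conditions are all satisfied: the number of selling days per month is 3, less than the 4 limit; the baked goods are shelf-stable; gross monthly sales are $500, less than the $560 limit. However, paragraphs (e)–(f) must be considered: (e) operates against (a): the baked goods contain meat. (f), which would lift (e), does not operate here — there is no Class B Declaration in force. Exception (a) does not apply.
Exception (b) fails — the reportable unit count is 19, not below 19.
Exception (c) does not apply: the baked goods are made in a commercial kitchen, not a home kitchen.
All of (d)'s requirements are met (a current Category F Exemption Letter is held; all sales are at a certified farmers' market). But applying paragraphs (i)–(n): (i) applies — a current General Declaration is held. (j) is triggered (the reference index is 260, below the 313 limit), but is itself disapplied by (k): (k) operates against (j): some sales are to a restaurant for resale. (l) is engaged (the coverage ratio is 49%, less than the 51% limit), but yields to (m): (m) operates against (l): the baseline figure is 246, meeting the 241 threshold. (n) is inapplicable (there is no Annual Declaration in force), so (m) stands. Exception (d) does not apply.
Every exception is unavailable, so the rule governs.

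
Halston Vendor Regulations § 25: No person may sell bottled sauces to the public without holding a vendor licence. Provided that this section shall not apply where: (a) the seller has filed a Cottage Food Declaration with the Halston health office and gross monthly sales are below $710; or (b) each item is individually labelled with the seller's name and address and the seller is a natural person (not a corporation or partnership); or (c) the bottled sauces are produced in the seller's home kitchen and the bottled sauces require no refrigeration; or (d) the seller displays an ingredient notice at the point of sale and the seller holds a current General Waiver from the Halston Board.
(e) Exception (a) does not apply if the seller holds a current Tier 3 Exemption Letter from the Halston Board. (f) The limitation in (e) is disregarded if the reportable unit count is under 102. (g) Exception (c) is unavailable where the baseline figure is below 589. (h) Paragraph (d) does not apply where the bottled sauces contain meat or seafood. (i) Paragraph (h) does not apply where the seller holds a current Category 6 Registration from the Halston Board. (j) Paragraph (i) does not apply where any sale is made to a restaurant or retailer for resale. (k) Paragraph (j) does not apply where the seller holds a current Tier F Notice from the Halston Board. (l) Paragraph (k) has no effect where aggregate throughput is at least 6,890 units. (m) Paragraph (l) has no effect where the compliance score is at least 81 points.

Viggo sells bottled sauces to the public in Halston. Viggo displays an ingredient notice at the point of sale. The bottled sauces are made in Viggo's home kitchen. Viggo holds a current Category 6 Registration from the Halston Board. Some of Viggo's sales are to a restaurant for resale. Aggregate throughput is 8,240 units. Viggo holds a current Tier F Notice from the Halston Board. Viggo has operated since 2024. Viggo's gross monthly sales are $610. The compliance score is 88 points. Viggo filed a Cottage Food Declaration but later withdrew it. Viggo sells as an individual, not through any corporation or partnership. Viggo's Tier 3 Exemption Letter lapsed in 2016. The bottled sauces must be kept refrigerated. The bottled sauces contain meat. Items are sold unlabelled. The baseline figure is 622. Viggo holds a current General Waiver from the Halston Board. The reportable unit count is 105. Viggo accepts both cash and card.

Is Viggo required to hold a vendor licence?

No — exception (d) applies; Viggo is not required to hold a vendor licence.

Exception (a) fails — the Cottage Food Declaration was withdrawn.
Exception (b) requires that each item is individually labelled with the seller's name and address; but items are sold unlabelled, so (b) is unavailable.
Exception (c) requires that the bottled sauces require no refrigeration; but the bottled sauces require refrigeration, so (c) is unavailable.
All of (d)'s requirements are met (an ingredient notice is displayed; a current General Waiver is held). As to paragraphs (h)–(m): (h) would limit (d) — the bottled sauces contain meat — but (i) sets (h) aside: (i) operates against (h): a current Category 6 Registration is held. (j) would limit (i) — some sales are to a restaurant for resale — but (k) sets (j) aside: (k) operates against (j): a current Tier F Notice is held. (l) would limit (k) — aggregate throughput is 8,240 units, meeting the 6,890 units threshold — but (m) sets (l) aside: (m) operates against (l): the compliance score is 88 points, meeting the 81 points threshold. Exception (d) stands.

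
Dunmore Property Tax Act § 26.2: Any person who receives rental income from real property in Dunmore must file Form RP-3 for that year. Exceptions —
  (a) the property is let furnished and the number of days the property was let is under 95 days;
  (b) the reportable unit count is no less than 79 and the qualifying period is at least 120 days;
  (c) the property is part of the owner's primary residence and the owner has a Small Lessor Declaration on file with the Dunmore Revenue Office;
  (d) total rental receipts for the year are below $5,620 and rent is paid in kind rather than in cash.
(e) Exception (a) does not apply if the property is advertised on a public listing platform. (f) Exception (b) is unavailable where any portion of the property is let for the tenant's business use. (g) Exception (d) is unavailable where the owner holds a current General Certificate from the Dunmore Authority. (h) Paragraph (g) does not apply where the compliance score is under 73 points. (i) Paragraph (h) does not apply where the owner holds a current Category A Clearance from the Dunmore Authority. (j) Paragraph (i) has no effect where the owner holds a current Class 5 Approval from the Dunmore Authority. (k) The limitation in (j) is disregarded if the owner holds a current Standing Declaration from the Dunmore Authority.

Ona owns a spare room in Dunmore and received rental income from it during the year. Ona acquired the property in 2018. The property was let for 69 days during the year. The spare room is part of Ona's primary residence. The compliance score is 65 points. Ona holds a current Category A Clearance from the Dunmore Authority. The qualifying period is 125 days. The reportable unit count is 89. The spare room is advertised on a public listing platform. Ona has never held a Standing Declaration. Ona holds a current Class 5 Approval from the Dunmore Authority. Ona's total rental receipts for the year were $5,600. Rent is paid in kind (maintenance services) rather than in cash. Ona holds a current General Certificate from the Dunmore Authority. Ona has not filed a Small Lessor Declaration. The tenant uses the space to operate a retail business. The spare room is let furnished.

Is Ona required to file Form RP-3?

Exception (a): the property is let furnished; the number of days the property was let is 69 days, under the 95 days limit — every condition holds. However, paragraph (e) must be considered: (e) operates against (a): the property is publicly advertised. (a) is therefore removed.
Exception (b) is satisfied on its face — the reportable unit count is 89, meeting the 79 threshold; the qualifying period is 125 days, meeting the 120 days threshold. However, paragraph (f) must be considered: (f) operates against (b): the space is let for business use. So (b) is unavailable.
Exception (c) does not apply: no Small Lessor Declaration is on file.
Exception (d): total rental receipts for the year are $5,600, below the $5,620 limit; rent is paid in kind — every condition holds. Considering the limiting provisions: (g) would limit (d) — a current General Certificate is held — but (h) sets (g) aside: (h) is triggered — the compliance score is 65 points, under the 73 points limit. (i) applies (a current Category A Clearance is held), but yields to (j): (j) operates against (i): a current Class 5 Approval is held. (k), which would lift (j), does not operate here — the Standing Declaration is not current. (d) remains available.

No — exception (d) applies; Ona is not required to file Form RP-3.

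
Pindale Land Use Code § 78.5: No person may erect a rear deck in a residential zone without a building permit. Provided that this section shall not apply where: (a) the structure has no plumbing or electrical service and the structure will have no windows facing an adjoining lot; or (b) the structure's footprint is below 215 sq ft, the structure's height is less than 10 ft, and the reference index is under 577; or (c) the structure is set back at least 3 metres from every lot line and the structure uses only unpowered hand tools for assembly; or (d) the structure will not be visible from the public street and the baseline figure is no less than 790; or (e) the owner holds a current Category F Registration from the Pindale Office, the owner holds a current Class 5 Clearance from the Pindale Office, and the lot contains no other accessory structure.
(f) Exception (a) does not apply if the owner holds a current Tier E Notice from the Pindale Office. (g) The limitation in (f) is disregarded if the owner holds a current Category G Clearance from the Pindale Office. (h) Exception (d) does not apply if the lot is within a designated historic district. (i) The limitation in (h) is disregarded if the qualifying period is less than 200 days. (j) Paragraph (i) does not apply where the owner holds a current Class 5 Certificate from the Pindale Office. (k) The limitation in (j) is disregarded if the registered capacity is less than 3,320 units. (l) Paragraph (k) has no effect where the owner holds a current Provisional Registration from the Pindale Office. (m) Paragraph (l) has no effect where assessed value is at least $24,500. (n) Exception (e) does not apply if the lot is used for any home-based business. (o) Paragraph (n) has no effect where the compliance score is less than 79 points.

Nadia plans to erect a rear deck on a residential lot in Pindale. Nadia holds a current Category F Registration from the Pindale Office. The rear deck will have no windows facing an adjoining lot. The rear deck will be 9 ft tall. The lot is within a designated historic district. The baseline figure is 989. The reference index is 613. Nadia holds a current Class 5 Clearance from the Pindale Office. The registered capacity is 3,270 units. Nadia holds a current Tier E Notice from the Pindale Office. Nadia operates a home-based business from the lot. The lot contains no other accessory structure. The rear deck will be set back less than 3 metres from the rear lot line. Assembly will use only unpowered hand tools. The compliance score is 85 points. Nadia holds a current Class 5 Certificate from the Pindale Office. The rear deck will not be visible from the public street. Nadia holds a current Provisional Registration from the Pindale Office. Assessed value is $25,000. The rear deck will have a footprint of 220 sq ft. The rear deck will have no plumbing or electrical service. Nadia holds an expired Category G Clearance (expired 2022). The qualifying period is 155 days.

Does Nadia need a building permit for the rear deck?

No — exception (d) applies; Nadia does not need a building permit.

Exception (a) is satisfied on its face — there is no plumbing or electrical service; no windows face an adjoining lot. Turning to paragraphs (f)–(g): (f) operates against (a): a current Tier E Notice is held. (g), which would lift (f), is not engaged — there is no Category G Clearance in force. Exception (a) does not apply.
Exception (b) does not apply: the structure's footprint is 220 sq ft, not below 215 sq ft.
Exception (c) requires that the structure is set back at least 3 metres from every lot line; but the rear setback is under 3 m, so (c) is unavailable.
Exception (d) is satisfied on its face — the structure will not be visible from the street; the baseline figure is 989, meeting the 790 threshold. Under paragraphs (h)–(m): (h) would limit (d) — the lot is in a historic district — but (i) sets (h) aside: (i) operates against (h): the qualifying period is 155 days, less than the 200 days limit. (j) would limit (i) — a current Class 5 Certificate is held — but (k) sets (j) aside: (k) operates against (j): the registered capacity is 3,270 units, less than the 3,320 units limit. (l) would limit (k) — a current Provisional Registration is held — but (m) sets (l) aside: (m) operates against (l): assessed value is $25,000, meeting the $24,500 threshold. (d) remains available.
Exception (e) is satisfied on its face — a current Category F Registration is held; a current Class 5 Clearance is held; the lot has no other accessory structure. But: (n) operates against (e): a home-based business operates on the lot. (o), which would lift (n), is not triggered — the compliance score is 85 points, not less than 79 points. (e) is therefore removed.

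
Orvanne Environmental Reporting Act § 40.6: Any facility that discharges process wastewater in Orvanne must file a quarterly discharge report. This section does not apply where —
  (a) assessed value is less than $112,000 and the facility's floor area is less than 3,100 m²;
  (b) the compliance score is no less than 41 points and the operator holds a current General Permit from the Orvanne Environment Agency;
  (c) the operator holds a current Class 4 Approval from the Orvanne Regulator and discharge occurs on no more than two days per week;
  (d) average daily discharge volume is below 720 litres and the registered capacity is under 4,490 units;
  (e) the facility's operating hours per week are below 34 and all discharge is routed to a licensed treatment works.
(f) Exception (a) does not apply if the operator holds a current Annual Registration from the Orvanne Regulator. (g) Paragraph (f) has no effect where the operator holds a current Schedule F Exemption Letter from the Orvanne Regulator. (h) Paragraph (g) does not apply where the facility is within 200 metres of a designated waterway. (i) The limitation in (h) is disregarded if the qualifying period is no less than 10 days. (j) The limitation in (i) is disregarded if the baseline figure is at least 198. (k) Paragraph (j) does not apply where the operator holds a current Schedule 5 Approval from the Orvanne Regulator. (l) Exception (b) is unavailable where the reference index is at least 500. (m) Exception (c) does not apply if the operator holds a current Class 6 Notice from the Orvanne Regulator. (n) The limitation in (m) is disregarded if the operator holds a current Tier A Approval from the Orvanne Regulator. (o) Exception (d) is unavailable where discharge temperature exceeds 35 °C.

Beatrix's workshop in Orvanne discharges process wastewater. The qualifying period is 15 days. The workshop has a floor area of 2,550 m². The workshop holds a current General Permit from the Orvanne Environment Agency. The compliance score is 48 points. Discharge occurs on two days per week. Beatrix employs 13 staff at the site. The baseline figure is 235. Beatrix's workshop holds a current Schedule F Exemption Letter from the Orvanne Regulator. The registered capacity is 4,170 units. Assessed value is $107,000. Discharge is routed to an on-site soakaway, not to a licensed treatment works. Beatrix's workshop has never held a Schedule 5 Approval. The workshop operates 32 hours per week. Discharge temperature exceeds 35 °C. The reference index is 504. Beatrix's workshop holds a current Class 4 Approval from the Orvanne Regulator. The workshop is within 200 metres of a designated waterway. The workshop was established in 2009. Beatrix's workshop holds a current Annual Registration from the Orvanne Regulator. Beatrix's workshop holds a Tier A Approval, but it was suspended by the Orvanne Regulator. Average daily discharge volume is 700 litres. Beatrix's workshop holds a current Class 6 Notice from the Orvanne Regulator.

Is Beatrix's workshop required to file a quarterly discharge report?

Yes — Beatrix's workshop must file a quarterly discharge report.

All of (a)'s requirements are met (assessed value is $107,000, less than the $112,000 limit; the facility's floor area is 2,550 m², less than the 3,100 m² limit). But applying paragraphs (f)–(k): (f) is triggered — a current Annual Registration is held. (g) is engaged (a current Schedule F Exemption Letter is held), but is itself disapplied by (h): (h) is triggered — the workshop is within 200 m of a designated waterway. (i) is engaged (the qualifying period is 15 days, meeting the 10 days threshold), but is overridden by (j): (j) applies — the baseline figure is 235, meeting the 198 threshold. (k) is not triggered (the Schedule 5 Approval is not current), so (j) stands. (a) is therefore removed.
Exception (b)'s conditions are all satisfied: the compliance score is 48 points, meeting the 41 points threshold; a current General Permit is held. But: (l) is triggered — the reference index is 504, meeting the 500 threshold. So (b) is unavailable.
Exception (c)'s conditions are all satisfied: a current Class 4 Approval is held; discharge occurs on no more than two days per week. But applying paragraphs (m)–(n): (m) operates against (c): a current Class 6 Notice is held. (n), which would lift (m), does not operate here — there is no Tier A Approval in force. (c) is therefore removed.
Exception (d) is satisfied on its face — average daily discharge volume is 700 litres, below the 720 litres limit; the registered capacity is 4,170 units, under the 4,490 units limit. However, paragraph (o) must be considered: (o) applies — discharge temperature exceeds 35 °C. (d) is therefore removed.
Exception (e) fails — discharge is not routed to a licensed treatment works.
Every exception is unavailable, so the rule governs.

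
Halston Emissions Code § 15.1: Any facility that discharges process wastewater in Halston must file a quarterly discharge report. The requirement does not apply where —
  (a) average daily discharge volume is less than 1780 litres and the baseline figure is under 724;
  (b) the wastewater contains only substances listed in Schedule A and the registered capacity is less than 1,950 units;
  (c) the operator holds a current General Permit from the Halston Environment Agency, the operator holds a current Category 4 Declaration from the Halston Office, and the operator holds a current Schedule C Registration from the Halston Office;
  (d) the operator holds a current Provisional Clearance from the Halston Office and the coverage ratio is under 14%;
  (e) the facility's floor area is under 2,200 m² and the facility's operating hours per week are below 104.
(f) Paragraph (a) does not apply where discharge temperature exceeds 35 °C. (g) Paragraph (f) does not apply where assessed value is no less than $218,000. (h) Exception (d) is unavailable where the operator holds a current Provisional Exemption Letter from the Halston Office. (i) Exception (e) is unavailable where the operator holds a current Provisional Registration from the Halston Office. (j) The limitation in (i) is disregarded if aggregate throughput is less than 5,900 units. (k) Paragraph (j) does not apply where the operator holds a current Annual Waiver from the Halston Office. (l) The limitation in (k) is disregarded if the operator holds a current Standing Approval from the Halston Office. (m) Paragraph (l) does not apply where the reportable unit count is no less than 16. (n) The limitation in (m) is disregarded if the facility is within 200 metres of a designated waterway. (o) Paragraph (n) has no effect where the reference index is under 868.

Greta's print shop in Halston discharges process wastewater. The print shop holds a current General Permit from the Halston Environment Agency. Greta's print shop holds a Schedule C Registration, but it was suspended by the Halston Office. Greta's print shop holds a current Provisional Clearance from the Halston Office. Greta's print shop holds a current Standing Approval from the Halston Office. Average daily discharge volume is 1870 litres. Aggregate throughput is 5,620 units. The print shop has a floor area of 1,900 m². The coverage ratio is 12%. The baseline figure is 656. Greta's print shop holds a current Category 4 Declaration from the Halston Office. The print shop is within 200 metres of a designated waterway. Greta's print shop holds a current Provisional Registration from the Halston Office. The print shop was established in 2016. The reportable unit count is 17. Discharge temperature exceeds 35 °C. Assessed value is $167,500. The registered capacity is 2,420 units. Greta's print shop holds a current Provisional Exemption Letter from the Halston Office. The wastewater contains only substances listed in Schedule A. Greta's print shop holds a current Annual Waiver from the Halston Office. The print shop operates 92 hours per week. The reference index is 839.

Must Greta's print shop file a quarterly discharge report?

Exception (a) fails — average daily discharge volume is 1870 litres, not less than 1780 litres.
Exception (b) fails — the registered capacity is 2,420 units, not less than 1,950 units.
Exception (c) does not apply: there is no Schedule C Registration in force.
Exception (d): a current Provisional Clearance is held; the coverage ratio is 12%, under the 14% limit — every condition holds. But: (h) operates against (d): a current Provisional Exemption Letter is held. (d) is therefore removed.
Exception (e)'s conditions are all satisfied: the facility's floor area is 1,900 m², under the 2,200 m² limit; the facility's operating hours per week are 92, below the 104 limit. However, paragraphs (i)–(o) must be considered: (i) operates — a current Provisional Registration is held. (j) would limit (i) — aggregate throughput is 5,620 units, less than the 5,900 units limit — but (k) sets (j) aside: (k) operates against (j): a current Annual Waiver is held. (l) is triggered (a current Standing Approval is held), but is itself disapplied by (m): (m) is triggered — the reportable unit count is 17, meeting the 16 threshold. (n) would limit (m) — the print shop is within 200 m of a designated waterway — but (o) sets (n) aside: (o) operates — the reference index is 839, under the 868 limit. Exception (e) does not apply.
Every exception is unavailable, so the rule governs.

Yes — Greta's print shop must file a quarterly discharge report.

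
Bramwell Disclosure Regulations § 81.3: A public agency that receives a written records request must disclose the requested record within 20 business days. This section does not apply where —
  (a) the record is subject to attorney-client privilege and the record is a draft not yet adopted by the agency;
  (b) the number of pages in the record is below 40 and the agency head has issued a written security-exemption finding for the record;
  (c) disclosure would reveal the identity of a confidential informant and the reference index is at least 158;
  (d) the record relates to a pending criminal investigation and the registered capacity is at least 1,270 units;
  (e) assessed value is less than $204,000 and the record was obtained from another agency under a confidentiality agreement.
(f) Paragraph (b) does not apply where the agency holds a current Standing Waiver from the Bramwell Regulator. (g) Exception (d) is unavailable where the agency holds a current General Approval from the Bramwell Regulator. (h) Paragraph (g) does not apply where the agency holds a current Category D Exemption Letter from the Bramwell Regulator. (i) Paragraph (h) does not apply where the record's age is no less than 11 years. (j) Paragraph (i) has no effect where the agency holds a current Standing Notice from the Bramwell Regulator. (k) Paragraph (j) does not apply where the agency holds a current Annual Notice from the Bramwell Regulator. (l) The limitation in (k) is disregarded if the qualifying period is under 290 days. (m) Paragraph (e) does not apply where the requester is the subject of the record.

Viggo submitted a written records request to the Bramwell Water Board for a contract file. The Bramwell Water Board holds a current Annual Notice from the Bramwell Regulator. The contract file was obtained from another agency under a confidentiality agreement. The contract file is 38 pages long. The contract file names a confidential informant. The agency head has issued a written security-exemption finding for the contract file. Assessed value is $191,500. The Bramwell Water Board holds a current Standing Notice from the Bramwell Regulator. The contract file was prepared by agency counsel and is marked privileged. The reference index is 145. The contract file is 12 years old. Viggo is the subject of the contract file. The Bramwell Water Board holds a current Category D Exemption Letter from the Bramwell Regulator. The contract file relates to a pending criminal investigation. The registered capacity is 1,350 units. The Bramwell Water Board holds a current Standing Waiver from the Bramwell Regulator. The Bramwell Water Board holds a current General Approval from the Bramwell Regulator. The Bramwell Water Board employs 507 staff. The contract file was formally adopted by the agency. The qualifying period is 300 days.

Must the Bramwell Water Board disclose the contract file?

Exception (a) fails — the contract file has been formally adopted.
Exception (b): the number of pages in the record is 38, below the 40 limit; a written security-exemption finding has been issued — every condition holds. But applying paragraph (f): (f) operates against (b): a current Standing Waiver is held. (b) is therefore removed.
Exception (c) requires that the reference index is at least 158; but the reference index is 145, short of 158, so (c) is unavailable.
Exception (d)'s conditions are all satisfied: the contract file relates to a pending investigation; the registered capacity is 1,350 units, meeting the 1,270 units threshold. But applying paragraphs (g)–(l): (g) is engaged — a current General Approval is held. (h) would limit (g) — a current Category D Exemption Letter is held — but (i) sets (h) aside: (i) is engaged — the record's age is 12 years, meeting the 11 years threshold. (j) applies (a current Standing Notice is held), but is displaced by (k): (k) operates against (j): a current Annual Notice is held. (l), which would lift (k), is not triggered — the qualifying period is 300 days, not under 290 days. So (d) is unavailable.
Exception (e): assessed value is $191,500, less than the $204,000 limit; the contract file was obtained under a confidentiality agreement — every condition holds. But applying paragraph (m): (m) applies — Viggo is the subject of the contract file. (e) is therefore removed.
None of the exceptions is available; § 81.3 applies in full.

Yes — the Bramwell Water Board must disclose the contract file.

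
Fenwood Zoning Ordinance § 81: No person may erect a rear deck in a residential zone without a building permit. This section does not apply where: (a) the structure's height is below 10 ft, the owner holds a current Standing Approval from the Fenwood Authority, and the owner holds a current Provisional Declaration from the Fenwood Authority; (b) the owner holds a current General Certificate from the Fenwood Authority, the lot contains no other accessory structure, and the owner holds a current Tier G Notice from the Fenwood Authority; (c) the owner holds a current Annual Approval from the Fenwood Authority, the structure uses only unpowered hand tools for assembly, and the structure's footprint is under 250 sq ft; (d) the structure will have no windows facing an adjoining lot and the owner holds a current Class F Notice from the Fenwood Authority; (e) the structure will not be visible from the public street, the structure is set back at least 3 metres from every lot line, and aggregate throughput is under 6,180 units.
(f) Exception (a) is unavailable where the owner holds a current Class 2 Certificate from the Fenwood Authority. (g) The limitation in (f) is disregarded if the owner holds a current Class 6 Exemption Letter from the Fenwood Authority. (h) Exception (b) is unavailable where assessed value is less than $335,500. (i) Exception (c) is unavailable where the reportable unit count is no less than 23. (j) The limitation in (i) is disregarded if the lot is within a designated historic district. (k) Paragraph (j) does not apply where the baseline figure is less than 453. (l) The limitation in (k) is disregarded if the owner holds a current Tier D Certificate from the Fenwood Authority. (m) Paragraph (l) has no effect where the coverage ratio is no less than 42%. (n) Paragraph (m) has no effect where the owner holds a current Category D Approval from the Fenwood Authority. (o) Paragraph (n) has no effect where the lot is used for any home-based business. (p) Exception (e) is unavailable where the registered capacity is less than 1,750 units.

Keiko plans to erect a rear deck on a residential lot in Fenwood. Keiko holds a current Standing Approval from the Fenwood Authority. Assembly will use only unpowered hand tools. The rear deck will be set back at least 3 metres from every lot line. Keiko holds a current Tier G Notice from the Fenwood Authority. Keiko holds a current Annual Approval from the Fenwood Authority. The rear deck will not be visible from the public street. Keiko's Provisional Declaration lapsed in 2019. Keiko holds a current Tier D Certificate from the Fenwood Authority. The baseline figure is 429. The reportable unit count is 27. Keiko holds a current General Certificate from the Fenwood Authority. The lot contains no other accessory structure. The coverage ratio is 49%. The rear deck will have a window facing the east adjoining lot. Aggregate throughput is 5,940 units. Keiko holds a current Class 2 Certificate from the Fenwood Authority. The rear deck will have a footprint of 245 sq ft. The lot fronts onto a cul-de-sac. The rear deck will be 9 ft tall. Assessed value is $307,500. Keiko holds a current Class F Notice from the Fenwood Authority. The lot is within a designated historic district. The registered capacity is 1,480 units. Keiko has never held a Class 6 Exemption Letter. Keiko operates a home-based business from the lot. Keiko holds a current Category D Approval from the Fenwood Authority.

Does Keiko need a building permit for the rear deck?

Exception (a) does not apply: no current Provisional Declaration is held.
Exception (b): a current General Certificate is held; the lot has no other accessory structure; a current Tier G Notice is held — every condition holds. But: (h) operates against (b): assessed value is $307,500, less than the $335,500 limit. (b) is therefore removed.
Exception (c) is satisfied on its face — a current Annual Approval is held; assembly uses only hand tools; the structure's footprint is 245 sq ft, under the 250 sq ft limit. Turning to paragraphs (i)–(o): (i) applies — the reportable unit count is 27, meeting the 23 threshold. (j) would limit (i) — the lot is in a historic district — but (k) sets (j) aside: (k) operates — the baseline figure is 429, less than the 453 limit. (l) is triggered (a current Tier D Certificate is held), but is set aside by (m): (m) operates against (l): the coverage ratio is 49%, meeting the 42% threshold. (n) would limit (m) — a current Category D Approval is held — but (o) sets (n) aside: (o) operates against (n): a home-based business operates on the lot. (c) is therefore removed.
Exception (d) does not apply: a window faces an adjoining lot.
Exception (e) is satisfied on its face — the structure will not be visible from the street; the setback is at least 3 m on every side; aggregate throughput is 5,940 units, under the 6,180 units limit. However, paragraph (p) must be considered: (p) operates — the registered capacity is 1,480 units, less than the 1,750 units limit. (e) is therefore removed.
No exception displaces § 81.

Yes — Keiko must obtain a building permit.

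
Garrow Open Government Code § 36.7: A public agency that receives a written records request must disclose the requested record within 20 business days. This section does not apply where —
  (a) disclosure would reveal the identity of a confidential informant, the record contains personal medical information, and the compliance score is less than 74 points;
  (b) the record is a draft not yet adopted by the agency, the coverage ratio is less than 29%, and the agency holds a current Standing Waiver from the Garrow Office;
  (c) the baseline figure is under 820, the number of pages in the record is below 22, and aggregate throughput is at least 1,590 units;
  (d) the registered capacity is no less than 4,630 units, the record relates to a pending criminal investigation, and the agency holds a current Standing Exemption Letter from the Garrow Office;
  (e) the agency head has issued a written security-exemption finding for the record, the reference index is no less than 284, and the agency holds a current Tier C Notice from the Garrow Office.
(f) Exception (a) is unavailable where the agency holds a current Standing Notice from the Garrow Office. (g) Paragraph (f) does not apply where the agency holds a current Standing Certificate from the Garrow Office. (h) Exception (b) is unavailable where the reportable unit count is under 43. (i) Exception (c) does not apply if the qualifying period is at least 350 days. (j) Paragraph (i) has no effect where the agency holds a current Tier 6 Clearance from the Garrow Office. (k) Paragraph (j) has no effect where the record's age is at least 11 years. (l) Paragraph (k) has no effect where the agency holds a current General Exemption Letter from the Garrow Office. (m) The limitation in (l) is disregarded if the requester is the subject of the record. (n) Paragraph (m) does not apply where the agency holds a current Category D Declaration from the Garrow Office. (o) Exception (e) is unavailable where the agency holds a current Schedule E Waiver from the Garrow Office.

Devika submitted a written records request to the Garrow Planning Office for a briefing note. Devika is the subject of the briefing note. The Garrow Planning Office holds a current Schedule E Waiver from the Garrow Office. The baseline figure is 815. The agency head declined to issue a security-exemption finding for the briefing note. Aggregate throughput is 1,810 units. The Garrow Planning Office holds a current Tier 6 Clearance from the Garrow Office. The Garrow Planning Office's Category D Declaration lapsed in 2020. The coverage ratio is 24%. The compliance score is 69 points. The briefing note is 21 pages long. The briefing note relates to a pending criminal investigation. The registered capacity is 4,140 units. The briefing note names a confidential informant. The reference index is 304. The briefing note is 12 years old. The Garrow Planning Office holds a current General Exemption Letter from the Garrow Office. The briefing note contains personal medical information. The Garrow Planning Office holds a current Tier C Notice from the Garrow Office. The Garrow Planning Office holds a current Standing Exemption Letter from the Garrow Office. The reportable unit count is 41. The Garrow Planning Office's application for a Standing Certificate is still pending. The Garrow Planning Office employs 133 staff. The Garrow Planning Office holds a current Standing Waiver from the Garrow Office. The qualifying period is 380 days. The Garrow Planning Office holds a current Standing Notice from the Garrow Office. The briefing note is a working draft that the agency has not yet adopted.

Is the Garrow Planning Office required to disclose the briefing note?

All of (a)'s requirements are met (the briefing note names a confidential informant; the briefing note contains personal medical information; the compliance score is 69 points, less than the 74 points limit). But: (f) operates against (a): a current Standing Notice is held. (g) does not operate here (there is no Standing Certificate in force), so (f) stands. Exception (a) does not apply.
Exception (b)'s conditions are all satisfied: the briefing note is an unadopted draft; the coverage ratio is 24%, less than the 29% limit; a current Standing Waiver is held. However, paragraph (h) must be considered: (h) operates against (b): the reportable unit count is 41, under the 43 limit. Exception (b) does not apply.
Exception (c)'s conditions are all satisfied: the baseline figure is 815, under the 820 limit; the number of pages in the record is 21, below the 22 limit; aggregate throughput is 1,810 units, meeting the 1,590 units threshold. But applying paragraphs (i)–(n): (i) operates against (c): the qualifying period is 380 days, meeting the 350 days threshold. (j) applies (a current Tier 6 Clearance is held), but is displaced by (k): (k) is engaged — the record's age is 12 years, meeting the 11 years threshold. (l) would limit (k) — a current General Exemption Letter is held — but (m) sets (l) aside: (m) operates against (l): Devika is the subject of the briefing note. (n) is not engaged (there is no Category D Declaration in force), so (m) stands. Exception (c) does not apply.
Exception (d) does not apply: the registered capacity is 4,140 units, short of 4,630 units.
Exception (e) does not apply: the agency head declined to issue a security-exemption finding.
None of the exceptions is available; § 36.7 applies in full.

Yes — the Garrow Planning Office must disclose the briefing note.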